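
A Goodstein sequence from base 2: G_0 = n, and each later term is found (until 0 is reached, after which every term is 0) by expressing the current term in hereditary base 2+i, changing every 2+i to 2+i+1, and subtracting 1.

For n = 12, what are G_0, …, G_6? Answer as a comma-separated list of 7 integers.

G_0 = 12. HB_2(12) = 2^(2 + 1) + 2^2. Bump = 108. G_1 = 107.
G_1 = 107. HB_3(107) = 3^(3 + 1) + 2·3^2 + 2·3 + 2. Bump = 1066. G_2 = 1065.
G_2 = 1065. HB_4(1065) = 4^(4 + 1) + 2·4^2 + 2·4 + 1. Bump = 15686. G_3 = 15685.
G_3 = 15685. HB_5(15685) = 5^(5 + 1) + 2·5^2 + 2·5. Bump = 280020. G_4 = 280019.
G_4 = 280019. HB_6(280019) = 6^(6 + 1) + 2·6^2 + 6 + 5. Bump = 5764911. G_5 = 5764910.
G_5 = 5764910. HB_7(5764910) = 7^(7 + 1) + 2·7^2 + 7 + 4. Bump = 134217868. G_6 = 134217867.

12, 107, 1065, 15685, 280019, 5764910, 134217867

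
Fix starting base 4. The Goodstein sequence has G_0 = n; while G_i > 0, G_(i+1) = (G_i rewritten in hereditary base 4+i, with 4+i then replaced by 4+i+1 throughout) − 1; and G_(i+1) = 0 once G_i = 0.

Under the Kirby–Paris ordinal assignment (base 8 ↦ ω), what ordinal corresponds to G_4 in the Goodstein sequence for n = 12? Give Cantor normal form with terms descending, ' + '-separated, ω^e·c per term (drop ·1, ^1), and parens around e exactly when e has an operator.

step 0: 12 = 3·4; sub 5 for 4: 3·5; = 15; G_1 = 15−1 = 14
step 1: 14 = 2·5 + 4; sub 6 for 5: 2·6 + 4; = 16; G_2 = 16−1 = 15
step 2: 15 = 2·6 + 3; sub 7 for 6: 2·7 + 3; = 17; G_3 = 17−1 = 16
step 3: 16 = 2·7 + 2; sub 8 for 7: 2·8 + 2; = 18; G_4 = 18−1 = 17

ω·2 + 1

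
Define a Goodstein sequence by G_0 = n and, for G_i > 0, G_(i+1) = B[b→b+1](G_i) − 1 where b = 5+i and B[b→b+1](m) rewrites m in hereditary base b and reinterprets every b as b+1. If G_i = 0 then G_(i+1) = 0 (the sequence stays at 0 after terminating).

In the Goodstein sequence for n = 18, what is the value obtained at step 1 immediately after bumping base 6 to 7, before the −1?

i=0: 18 = 3·5 + 3 (b=5); 5→6: 3·6 + 3 = 21; 21−1 = 20
i=1: 20 = 3·6 + 2 (b=6); 6→7: 3·7 + 2 = 23; 23−1 = 22

23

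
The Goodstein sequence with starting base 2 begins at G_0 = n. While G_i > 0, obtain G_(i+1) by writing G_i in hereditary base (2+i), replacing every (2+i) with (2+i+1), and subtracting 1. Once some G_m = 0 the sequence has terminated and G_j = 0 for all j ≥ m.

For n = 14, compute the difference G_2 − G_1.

1171

G_0=14  [base 2] 2^(2 + 1) + 2^2 + 2  →[2↦3]→  3^(3 + 1) + 3^3 + 3 = 111  −1 ⇒ G_1=110
G_1=110  [base 3] 3^(3 + 1) + 3^3 + 2  →[3↦4]→  4^(4 + 1) + 4^4 + 2 = 1282  −1 ⇒ G_2=1281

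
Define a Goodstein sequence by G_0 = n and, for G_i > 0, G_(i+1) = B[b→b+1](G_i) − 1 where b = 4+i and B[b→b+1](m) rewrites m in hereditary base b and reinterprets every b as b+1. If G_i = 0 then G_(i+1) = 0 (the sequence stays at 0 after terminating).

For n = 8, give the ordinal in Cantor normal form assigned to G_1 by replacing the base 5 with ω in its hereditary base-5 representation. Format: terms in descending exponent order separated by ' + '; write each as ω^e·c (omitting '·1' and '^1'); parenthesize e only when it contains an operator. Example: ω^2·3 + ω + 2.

ω + 4

8 —HB4→ 2·4 —bump→ 2·5 = 10 —(−1)→ 9
9 —HB5→ 5 + 4 —bump→ 6 + 4 = 10 —(−1)→ 9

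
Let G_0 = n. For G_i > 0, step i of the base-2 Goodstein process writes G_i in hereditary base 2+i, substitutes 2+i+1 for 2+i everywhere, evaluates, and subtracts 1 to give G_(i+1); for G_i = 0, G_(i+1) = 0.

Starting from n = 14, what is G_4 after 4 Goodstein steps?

[0] 14 ≡ 2^(2 + 1) + 2^2 + 2 (base 2). Lift 3: 111. −1: 110.
[1] 110 ≡ 3^(3 + 1) + 3^3 + 2 (base 3). Lift 4: 1282. −1: 1281.
[2] 1281 ≡ 4^(4 + 1) + 4^4 + 1 (base 4). Lift 5: 18751. −1: 18750.
[3] 18750 ≡ 5^(5 + 1) + 5^5 (base 5). Lift 6: 326592. −1: 326591.
[4] 326591 ≡ 6^(6 + 1) + 5·6^5 + 5·6^4 + 5·6^3 + 5·6^2 + 5·6 + 5 (base 6). Lift 7: 5862841. −1: 5862840.

326591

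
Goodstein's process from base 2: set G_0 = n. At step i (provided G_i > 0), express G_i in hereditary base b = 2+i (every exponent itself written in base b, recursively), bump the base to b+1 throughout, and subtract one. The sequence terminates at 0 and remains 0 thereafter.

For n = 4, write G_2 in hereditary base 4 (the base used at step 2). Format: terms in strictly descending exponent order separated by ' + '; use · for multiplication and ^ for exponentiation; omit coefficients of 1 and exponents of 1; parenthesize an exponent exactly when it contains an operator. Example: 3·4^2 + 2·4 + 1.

(0) 4|_2 = 2^2 ↦ 3^3|_3 = 27 ⇒ 26
(1) 26|_3 = 2·3^2 + 2·3 + 2 ↦ 2·4^2 + 2·4 + 2|_4 = 42 ⇒ 41
(2) 41|_4 = 2·4^2 + 2·4 + 1 ↦ 2·5^2 + 2·5 + 1|_5 = 61 ⇒ 60

2·4^2 + 2·4 + 1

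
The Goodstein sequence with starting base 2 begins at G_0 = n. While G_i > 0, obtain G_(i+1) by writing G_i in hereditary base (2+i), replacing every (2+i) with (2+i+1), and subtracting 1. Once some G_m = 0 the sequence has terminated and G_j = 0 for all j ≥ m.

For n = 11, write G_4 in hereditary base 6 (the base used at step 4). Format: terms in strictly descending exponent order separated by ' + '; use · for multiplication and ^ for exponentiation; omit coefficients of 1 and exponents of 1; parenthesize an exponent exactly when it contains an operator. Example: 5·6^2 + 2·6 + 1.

6^(6 + 1) + 1

[0] 11 ≡ 2^(2 + 1) + 2 + 1 (base 2). Lift 3: 85. −1: 84.
[1] 84 ≡ 3^(3 + 1) + 3 (base 3). Lift 4: 1028. −1: 1027.
[2] 1027 ≡ 4^(4 + 1) + 3 (base 4). Lift 5: 15628. −1: 15627.
[3] 15627 ≡ 5^(5 + 1) + 2 (base 5). Lift 6: 279938. −1: 279937.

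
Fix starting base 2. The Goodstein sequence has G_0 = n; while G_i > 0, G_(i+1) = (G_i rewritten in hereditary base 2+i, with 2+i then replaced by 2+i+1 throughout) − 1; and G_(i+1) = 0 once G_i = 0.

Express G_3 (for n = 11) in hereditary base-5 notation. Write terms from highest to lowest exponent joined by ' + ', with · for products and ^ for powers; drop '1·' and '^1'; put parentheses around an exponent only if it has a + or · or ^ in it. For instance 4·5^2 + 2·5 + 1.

(0) 11|_2 = 2^(2 + 1) + 2 + 1 ↦ 3^(3 + 1) + 3 + 1|_3 = 85 ⇒ 84
(1) 84|_3 = 3^(3 + 1) + 3 ↦ 4^(4 + 1) + 4|_4 = 1028 ⇒ 1027
(2) 1027|_4 = 4^(4 + 1) + 3 ↦ 5^(5 + 1) + 3|_5 = 15628 ⇒ 15627
(3) 15627|_5 = 5^(5 + 1) + 2 ↦ 6^(6 + 1) + 2|_6 = 279938 ⇒ 279937

5^(5 + 1) + 2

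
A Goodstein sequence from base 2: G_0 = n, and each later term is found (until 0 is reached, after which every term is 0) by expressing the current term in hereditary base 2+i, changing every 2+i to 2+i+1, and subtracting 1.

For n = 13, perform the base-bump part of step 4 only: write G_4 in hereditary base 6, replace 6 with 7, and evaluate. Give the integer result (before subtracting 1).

G_0=13  [base 2] 2^(2 + 1) + 2^2 + 1  →[2↦3]→  3^(3 + 1) + 3^3 + 1 = 109  −1 ⇒ G_1=108
G_1=108  [base 3] 3^(3 + 1) + 3^3  →[3↦4]→  4^(4 + 1) + 4^4 = 1280  −1 ⇒ G_2=1279
G_2=1279  [base 4] 4^(4 + 1) + 3·4^3 + 3·4^2 + 3·4 + 3  →[4↦5]→  5^(5 + 1) + 3·5^3 + 3·5^2 + 3·5 + 3 = 16093  −1 ⇒ G_3=16092
G_3=16092  [base 5] 5^(5 + 1) + 3·5^3 + 3·5^2 + 3·5 + 2  →[5↦6]→  6^(6 + 1) + 3·6^3 + 3·6^2 + 3·6 + 2 = 280712  −1 ⇒ G_4=280711

5765999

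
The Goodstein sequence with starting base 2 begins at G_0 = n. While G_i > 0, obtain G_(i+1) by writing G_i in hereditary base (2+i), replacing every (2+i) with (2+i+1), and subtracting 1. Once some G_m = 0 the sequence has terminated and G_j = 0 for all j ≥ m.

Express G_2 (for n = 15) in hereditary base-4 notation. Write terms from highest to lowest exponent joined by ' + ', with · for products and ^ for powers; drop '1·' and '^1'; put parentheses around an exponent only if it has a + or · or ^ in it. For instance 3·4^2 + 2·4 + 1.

4^(4 + 1) + 4^4 + 3

i=0: 15 = 2^(2 + 1) + 2^2 + 2 + 1 (b=2); 2→3: 3^(3 + 1) + 3^3 + 3 + 1 = 112; 112−1 = 111
i=1: 111 = 3^(3 + 1) + 3^3 + 3 (b=3); 3→4: 4^(4 + 1) + 4^4 + 4 = 1284; 1284−1 = 1283
i=2: 1283 = 4^(4 + 1) + 4^4 + 3 (b=4); 4→5: 5^(5 + 1) + 5^5 + 3 = 18753; 18753−1 = 18752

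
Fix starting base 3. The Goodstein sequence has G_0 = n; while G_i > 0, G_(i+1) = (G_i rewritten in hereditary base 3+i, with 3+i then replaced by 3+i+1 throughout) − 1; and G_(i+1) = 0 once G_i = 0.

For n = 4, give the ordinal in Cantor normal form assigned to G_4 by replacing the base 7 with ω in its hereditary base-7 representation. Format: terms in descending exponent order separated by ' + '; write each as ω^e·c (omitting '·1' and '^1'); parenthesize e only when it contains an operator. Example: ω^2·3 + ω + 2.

2

G_0=4  [base 3] 3 + 1  →[3↦4]→  4 + 1 = 5  −1 ⇒ G_1=4
G_1=4  [base 4] 4  →[4↦5]→  5 = 5  −1 ⇒ G_2=4
G_2=4  [base 5] 4  →[5↦6]→  4 = 4  −1 ⇒ G_3=3
G_3=3  [base 6] 3  →[6↦7]→  3 = 3  −1 ⇒ G_4=2
G_4=2  [base 7] 2  →[7↦8]→  2 = 2  −1 ⇒ G_5=1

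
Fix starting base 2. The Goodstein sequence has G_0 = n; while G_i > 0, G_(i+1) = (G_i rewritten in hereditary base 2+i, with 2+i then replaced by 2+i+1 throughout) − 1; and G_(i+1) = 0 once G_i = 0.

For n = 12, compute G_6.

134217867

G_0=12  [base 2] 2^(2 + 1) + 2^2  →[2↦3]→  3^(3 + 1) + 3^3 = 108  −1 ⇒ G_1=107
G_1=107  [base 3] 3^(3 + 1) + 2·3^2 + 2·3 + 2  →[3↦4]→  4^(4 + 1) + 2·4^2 + 2·4 + 2 = 1066  −1 ⇒ G_2=1065
G_2=1065  [base 4] 4^(4 + 1) + 2·4^2 + 2·4 + 1  →[4↦5]→  5^(5 + 1) + 2·5^2 + 2·5 + 1 = 15686  −1 ⇒ G_3=15685
G_3=15685  [base 5] 5^(5 + 1) + 2·5^2 + 2·5  →[5↦6]→  6^(6 + 1) + 2·6^2 + 2·6 = 280020  −1 ⇒ G_4=280019
G_4=280019  [base 6] 6^(6 + 1) + 2·6^2 + 6 + 5  →[6↦7]→  7^(7 + 1) + 2·7^2 + 7 + 5 = 5764911  −1 ⇒ G_5=5764910
G_5=5764910  [base 7] 7^(7 + 1) + 2·7^2 + 7 + 4  →[7↦8]→  8^(8 + 1) + 2·8^2 + 8 + 4 = 134217868  −1 ⇒ G_6=134217867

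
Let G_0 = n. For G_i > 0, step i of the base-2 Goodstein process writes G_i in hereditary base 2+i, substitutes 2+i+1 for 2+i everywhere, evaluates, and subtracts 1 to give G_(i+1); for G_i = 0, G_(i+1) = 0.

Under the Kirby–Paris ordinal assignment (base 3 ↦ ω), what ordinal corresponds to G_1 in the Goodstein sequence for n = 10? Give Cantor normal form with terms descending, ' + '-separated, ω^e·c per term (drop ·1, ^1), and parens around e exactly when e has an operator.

ω^(ω + 1) + 2

base 2: 10 = 2^(2 + 1) + 2; at 3: 3^(3 + 1) + 3 = 84; next = 83
base 3: 83 = 3^(3 + 1) + 2; at 4: 4^(4 + 1) + 2 = 1026; next = 1025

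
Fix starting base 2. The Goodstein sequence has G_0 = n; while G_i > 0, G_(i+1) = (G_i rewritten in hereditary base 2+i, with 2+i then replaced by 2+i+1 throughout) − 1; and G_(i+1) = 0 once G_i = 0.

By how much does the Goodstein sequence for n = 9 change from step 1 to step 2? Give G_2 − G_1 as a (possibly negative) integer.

942

9 —HB2→ 2^(2 + 1) + 1 —bump→ 3^(3 + 1) + 1 = 82 —(−1)→ 81
81 —HB3→ 3^(3 + 1) —bump→ 4^(4 + 1) = 1024 —(−1)→ 1023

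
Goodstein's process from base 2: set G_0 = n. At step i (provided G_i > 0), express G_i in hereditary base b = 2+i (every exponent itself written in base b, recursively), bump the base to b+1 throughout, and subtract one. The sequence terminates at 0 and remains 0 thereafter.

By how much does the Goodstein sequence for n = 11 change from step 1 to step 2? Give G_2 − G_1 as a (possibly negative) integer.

943

(0) 11|_2 = 2^(2 + 1) + 2 + 1 ↦ 3^(3 + 1) + 3 + 1|_3 = 85 ⇒ 84
(1) 84|_3 = 3^(3 + 1) + 3 ↦ 4^(4 + 1) + 4|_4 = 1028 ⇒ 1027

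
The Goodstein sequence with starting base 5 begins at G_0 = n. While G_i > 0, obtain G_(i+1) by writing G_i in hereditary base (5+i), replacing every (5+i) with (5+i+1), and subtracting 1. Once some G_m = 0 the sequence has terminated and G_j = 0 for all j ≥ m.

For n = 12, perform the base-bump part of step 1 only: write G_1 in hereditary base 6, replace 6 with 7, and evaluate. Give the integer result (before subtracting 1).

step 0: 12 = 2·5 + 2; sub 6 for 5: 2·6 + 2; = 14; G_1 = 14−1 = 13
step 1: 13 = 2·6 + 1; sub 7 for 6: 2·7 + 1; = 15; G_2 = 15−1 = 14

15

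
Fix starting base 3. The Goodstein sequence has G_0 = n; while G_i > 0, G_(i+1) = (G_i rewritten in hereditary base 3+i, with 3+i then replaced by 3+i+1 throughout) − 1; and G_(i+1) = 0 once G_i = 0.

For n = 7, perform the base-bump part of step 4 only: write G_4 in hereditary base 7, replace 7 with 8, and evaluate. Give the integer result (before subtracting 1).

7 —HB3→ 2·3 + 1 —bump→ 2·4 + 1 = 9 —(−1)→ 8
8 —HB4→ 2·4 —bump→ 2·5 = 10 —(−1)→ 9
9 —HB5→ 5 + 4 —bump→ 6 + 4 = 10 —(−1)→ 9
9 —HB6→ 6 + 3 —bump→ 7 + 3 = 10 —(−1)→ 9
9 —HB7→ 7 + 2 —bump→ 8 + 2 = 10 —(−1)→ 9

10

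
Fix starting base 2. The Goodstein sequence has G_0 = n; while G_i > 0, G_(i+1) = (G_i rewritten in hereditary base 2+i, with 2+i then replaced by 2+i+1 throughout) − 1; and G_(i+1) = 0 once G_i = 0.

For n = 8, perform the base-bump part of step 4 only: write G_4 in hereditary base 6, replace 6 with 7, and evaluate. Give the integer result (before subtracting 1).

[0] 8 ≡ 2^(2 + 1) (base 2). Lift 3: 81. −1: 80.
[1] 80 ≡ 2·3^3 + 2·3^2 + 2·3 + 2 (base 3). Lift 4: 554. −1: 553.
[2] 553 ≡ 2·4^4 + 2·4^2 + 2·4 + 1 (base 4). Lift 5: 6311. −1: 6310.
[3] 6310 ≡ 2·5^5 + 2·5^2 + 2·5 (base 5). Lift 6: 93396. −1: 93395.
[4] 93395 ≡ 2·6^6 + 2·6^2 + 6 + 5 (base 6). Lift 7: 1647196. −1: 1647195.

1647196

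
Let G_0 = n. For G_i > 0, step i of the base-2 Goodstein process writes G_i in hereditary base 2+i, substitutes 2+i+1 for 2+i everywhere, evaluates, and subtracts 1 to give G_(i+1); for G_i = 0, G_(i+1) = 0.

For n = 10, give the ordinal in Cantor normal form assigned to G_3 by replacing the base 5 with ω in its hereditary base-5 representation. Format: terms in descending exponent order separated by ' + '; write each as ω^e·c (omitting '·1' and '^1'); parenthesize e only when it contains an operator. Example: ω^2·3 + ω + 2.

10 —HB2→ 2^(2 + 1) + 2 —bump→ 3^(3 + 1) + 3 = 84 —(−1)→ 83
83 —HB3→ 3^(3 + 1) + 2 —bump→ 4^(4 + 1) + 2 = 1026 —(−1)→ 1025
1025 —HB4→ 4^(4 + 1) + 1 —bump→ 5^(5 + 1) + 1 = 15626 —(−1)→ 15625
15625 —HB5→ 5^(5 + 1) —bump→ 6^(6 + 1) = 279936 —(−1)→ 279935

ω^(ω + 1)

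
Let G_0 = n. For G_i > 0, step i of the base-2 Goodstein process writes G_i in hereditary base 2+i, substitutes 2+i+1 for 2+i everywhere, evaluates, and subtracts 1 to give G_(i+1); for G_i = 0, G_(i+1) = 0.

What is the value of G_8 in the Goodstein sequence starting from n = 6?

i=0: 6 = 2^2 + 2 (b=2); 2→3: 3^3 + 3 = 30; 30−1 = 29
i=1: 29 = 3^3 + 2 (b=3); 3→4: 4^4 + 2 = 258; 258−1 = 257
i=2: 257 = 4^4 + 1 (b=4); 4→5: 5^5 + 1 = 3126; 3126−1 = 3125
i=3: 3125 = 5^5 (b=5); 5→6: 6^6 = 46656; 46656−1 = 46655
i=4: 46655 = 5·6^5 + 5·6^4 + 5·6^3 + 5·6^2 + 5·6 + 5 (b=6); 6→7: 5·7^5 + 5·7^4 + 5·7^3 + 5·7^2 + 5·7 + 5 = 98040; 98040−1 = 98039
i=5: 98039 = 5·7^5 + 5·7^4 + 5·7^3 + 5·7^2 + 5·7 + 4 (b=7); 7→8: 5·8^5 + 5·8^4 + 5·8^3 + 5·8^2 + 5·8 + 4 = 187244; 187244−1 = 187243
i=6: 187243 = 5·8^5 + 5·8^4 + 5·8^3 + 5·8^2 + 5·8 + 3 (b=8); 8→9: 5·9^5 + 5·9^4 + 5·9^3 + 5·9^2 + 5·9 + 3 = 332148; 332148−1 = 332147
i=7: 332147 = 5·9^5 + 5·9^4 + 5·9^3 + 5·9^2 + 5·9 + 2 (b=9); 9→10: 5·10^5 + 5·10^4 + 5·10^3 + 5·10^2 + 5·10 + 2 = 555552; 555552−1 = 555551
i=8: 555551 = 5·10^5 + 5·10^4 + 5·10^3 + 5·10^2 + 5·10 + 1 (b=10); 10→11: 5·11^5 + 5·11^4 + 5·11^3 + 5·11^2 + 5·11 + 1 = 885776; 885776−1 = 885775

555551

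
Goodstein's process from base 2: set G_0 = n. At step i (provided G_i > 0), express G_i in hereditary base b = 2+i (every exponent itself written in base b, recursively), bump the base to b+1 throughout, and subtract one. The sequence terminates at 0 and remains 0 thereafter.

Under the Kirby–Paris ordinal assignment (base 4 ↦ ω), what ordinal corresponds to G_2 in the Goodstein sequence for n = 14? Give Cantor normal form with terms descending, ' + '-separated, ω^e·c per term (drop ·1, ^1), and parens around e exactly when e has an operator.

step 0: 14 = 2^(2 + 1) + 2^2 + 2; sub 3 for 2: 3^(3 + 1) + 3^3 + 3; = 111; G_1 = 111−1 = 110
step 1: 110 = 3^(3 + 1) + 3^3 + 2; sub 4 for 3: 4^(4 + 1) + 4^4 + 2; = 1282; G_2 = 1282−1 = 1281
step 2: 1281 = 4^(4 + 1) + 4^4 + 1; sub 5 for 4: 5^(5 + 1) + 5^5 + 1; = 18751; G_3 = 18751−1 = 18750

ω^(ω + 1) + ω^ω + 1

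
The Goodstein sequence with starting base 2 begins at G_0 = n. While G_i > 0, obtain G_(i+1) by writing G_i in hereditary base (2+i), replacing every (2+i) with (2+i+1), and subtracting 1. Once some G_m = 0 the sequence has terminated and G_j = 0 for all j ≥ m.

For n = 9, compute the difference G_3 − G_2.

8819

9 —HB2→ 2^(2 + 1) + 1 —bump→ 3^(3 + 1) + 1 = 82 —(−1)→ 81
81 —HB3→ 3^(3 + 1) —bump→ 4^(4 + 1) = 1024 —(−1)→ 1023
1023 —HB4→ 3·4^4 + 3·4^3 + 3·4^2 + 3·4 + 3 —bump→ 3·5^5 + 3·5^3 + 3·5^2 + 3·5 + 3 = 9843 —(−1)→ 9842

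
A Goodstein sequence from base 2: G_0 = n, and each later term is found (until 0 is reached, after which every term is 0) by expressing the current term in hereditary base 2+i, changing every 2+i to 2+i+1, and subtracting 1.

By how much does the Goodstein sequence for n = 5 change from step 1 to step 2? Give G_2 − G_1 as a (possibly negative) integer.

5 —HB2→ 2^2 + 1 —bump→ 3^3 + 1 = 28 —(−1)→ 27
27 —HB3→ 3^3 —bump→ 4^4 = 256 —(−1)→ 255

228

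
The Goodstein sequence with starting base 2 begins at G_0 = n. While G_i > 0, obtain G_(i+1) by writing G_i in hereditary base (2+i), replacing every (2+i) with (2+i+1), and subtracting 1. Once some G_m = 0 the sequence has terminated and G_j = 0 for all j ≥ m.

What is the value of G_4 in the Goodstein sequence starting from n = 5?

775

step 0: 5 = 2^2 + 1; sub 3 for 2: 3^3 + 1; = 28; G_1 = 28−1 = 27
step 1: 27 = 3^3; sub 4 for 3: 4^4; = 256; G_2 = 256−1 = 255
step 2: 255 = 3·4^3 + 3·4^2 + 3·4 + 3; sub 5 for 4: 3·5^3 + 3·5^2 + 3·5 + 3; = 468; G_3 = 468−1 = 467
step 3: 467 = 3·5^3 + 3·5^2 + 3·5 + 2; sub 6 for 5: 3·6^3 + 3·6^2 + 3·6 + 2; = 776; G_4 = 776−1 = 775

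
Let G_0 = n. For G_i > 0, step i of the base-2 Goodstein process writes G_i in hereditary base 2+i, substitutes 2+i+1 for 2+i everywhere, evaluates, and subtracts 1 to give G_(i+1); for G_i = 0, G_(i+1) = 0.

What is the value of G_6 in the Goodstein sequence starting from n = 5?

1751

G_0=5  [base 2] 2^2 + 1  →[2↦3]→  3^3 + 1 = 28  −1 ⇒ G_1=27
G_1=27  [base 3] 3^3  →[3↦4]→  4^4 = 256  −1 ⇒ G_2=255
G_2=255  [base 4] 3·4^3 + 3·4^2 + 3·4 + 3  →[4↦5]→  3·5^3 + 3·5^2 + 3·5 + 3 = 468  −1 ⇒ G_3=467
G_3=467  [base 5] 3·5^3 + 3·5^2 + 3·5 + 2  →[5↦6]→  3·6^3 + 3·6^2 + 3·6 + 2 = 776  −1 ⇒ G_4=775
G_4=775  [base 6] 3·6^3 + 3·6^2 + 3·6 + 1  →[6↦7]→  3·7^3 + 3·7^2 + 3·7 + 1 = 1198  −1 ⇒ G_5=1197
G_5=1197  [base 7] 3·7^3 + 3·7^2 + 3·7  →[7↦8]→  3·8^3 + 3·8^2 + 3·8 = 1752  −1 ⇒ G_6=1751
G_6=1751  [base 8] 3·8^3 + 3·8^2 + 2·8 + 7  →[8↦9]→  3·9^3 + 3·9^2 + 2·9 + 7 = 2455  −1 ⇒ G_7=2454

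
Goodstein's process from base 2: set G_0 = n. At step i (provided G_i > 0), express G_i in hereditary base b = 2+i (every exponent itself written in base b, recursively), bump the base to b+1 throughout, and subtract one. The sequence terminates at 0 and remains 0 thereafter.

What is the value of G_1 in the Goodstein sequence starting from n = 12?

G_0 = 12. HB_2(12) = 2^(2 + 1) + 2^2. Bump = 108. G_1 = 107.
G_1 = 107. HB_3(107) = 3^(3 + 1) + 2·3^2 + 2·3 + 2. Bump = 1066. G_2 = 1065.

107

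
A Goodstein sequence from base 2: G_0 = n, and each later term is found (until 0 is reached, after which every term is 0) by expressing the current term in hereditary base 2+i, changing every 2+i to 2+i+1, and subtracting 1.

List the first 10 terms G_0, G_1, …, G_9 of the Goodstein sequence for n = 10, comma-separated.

10, 83, 1025, 15625, 279935, 4215754, 84073323, 1937434592, 50000555551, 1426559238830

step 0: 10 = 2^(2 + 1) + 2; sub 3 for 2: 3^(3 + 1) + 3; = 84; G_1 = 84−1 = 83
step 1: 83 = 3^(3 + 1) + 2; sub 4 for 3: 4^(4 + 1) + 2; = 1026; G_2 = 1026−1 = 1025
step 2: 1025 = 4^(4 + 1) + 1; sub 5 for 4: 5^(5 + 1) + 1; = 15626; G_3 = 15626−1 = 15625
step 3: 15625 = 5^(5 + 1); sub 6 for 5: 6^(6 + 1); = 279936; G_4 = 279936−1 = 279935
step 4: 279935 = 5·6^6 + 5·6^5 + 5·6^4 + 5·6^3 + 5·6^2 + 5·6 + 5; sub 7 for 6: 5·7^7 + 5·7^5 + 5·7^4 + 5·7^3 + 5·7^2 + 5·7 + 5; = 4215755; G_5 = 4215755−1 = 4215754
step 5: 4215754 = 5·7^7 + 5·7^5 + 5·7^4 + 5·7^3 + 5·7^2 + 5·7 + 4; sub 8 for 7: 5·8^8 + 5·8^5 + 5·8^4 + 5·8^3 + 5·8^2 + 5·8 + 4; = 84073324; G_6 = 84073324−1 = 84073323
step 6: 84073323 = 5·8^8 + 5·8^5 + 5·8^4 + 5·8^3 + 5·8^2 + 5·8 + 3; sub 9 for 8: 5·9^9 + 5·9^5 + 5·9^4 + 5·9^3 + 5·9^2 + 5·9 + 3; = 1937434593; G_7 = 1937434593−1 = 1937434592
step 7: 1937434592 = 5·9^9 + 5·9^5 + 5·9^4 + 5·9^3 + 5·9^2 + 5·9 + 2; sub 10 for 9: 5·10^10 + 5·10^5 + 5·10^4 + 5·10^3 + 5·10^2 + 5·10 + 2; = 50000555552; G_8 = 50000555552−1 = 50000555551
step 8: 50000555551 = 5·10^10 + 5·10^5 + 5·10^4 + 5·10^3 + 5·10^2 + 5·10 + 1; sub 11 for 10: 5·11^11 + 5·11^5 + 5·11^4 + 5·11^3 + 5·11^2 + 5·11 + 1; = 1426559238831; G_9 = 1426559238831−1 = 1426559238830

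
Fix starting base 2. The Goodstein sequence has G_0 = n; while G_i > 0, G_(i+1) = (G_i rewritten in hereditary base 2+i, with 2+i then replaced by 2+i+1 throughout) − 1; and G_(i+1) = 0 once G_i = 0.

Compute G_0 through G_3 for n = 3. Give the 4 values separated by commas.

3, 3, 3, 2

step 0: 3 = 2 + 1; sub 3 for 2: 3 + 1; = 4; G_1 = 4−1 = 3
step 1: 3 = 3; sub 4 for 3: 4; = 4; G_2 = 4−1 = 3
step 2: 3 = 3; sub 5 for 4: 3; = 3; G_3 = 3−1 = 2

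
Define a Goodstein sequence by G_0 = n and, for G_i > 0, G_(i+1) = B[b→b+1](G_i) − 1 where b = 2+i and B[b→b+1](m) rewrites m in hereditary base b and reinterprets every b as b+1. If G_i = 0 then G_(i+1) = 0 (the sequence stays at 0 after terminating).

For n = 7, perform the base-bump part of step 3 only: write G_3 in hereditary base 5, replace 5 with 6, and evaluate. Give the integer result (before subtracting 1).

i=0: 7 = 2^2 + 2 + 1 (b=2); 2→3: 3^3 + 3 + 1 = 31; 31−1 = 30
i=1: 30 = 3^3 + 3 (b=3); 3→4: 4^4 + 4 = 260; 260−1 = 259
i=2: 259 = 4^4 + 3 (b=4); 4→5: 5^5 + 3 = 3128; 3128−1 = 3127
i=3: 3127 = 5^5 + 2 (b=5); 5→6: 6^6 + 2 = 46658; 46658−1 = 46657

46658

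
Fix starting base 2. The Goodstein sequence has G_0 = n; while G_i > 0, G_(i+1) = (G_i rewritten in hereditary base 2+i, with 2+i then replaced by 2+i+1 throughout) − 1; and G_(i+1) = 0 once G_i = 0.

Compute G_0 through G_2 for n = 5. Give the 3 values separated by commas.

i=0: 5 = 2^2 + 1 (b=2); 2→3: 3^3 + 1 = 28; 28−1 = 27
i=1: 27 = 3^3 (b=3); 3→4: 4^4 = 256; 256−1 = 255

5, 27, 255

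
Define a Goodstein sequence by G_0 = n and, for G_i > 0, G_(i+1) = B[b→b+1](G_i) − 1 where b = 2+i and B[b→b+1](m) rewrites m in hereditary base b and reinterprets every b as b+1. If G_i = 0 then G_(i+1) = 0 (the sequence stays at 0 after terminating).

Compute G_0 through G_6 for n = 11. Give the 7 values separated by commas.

11, 84, 1027, 15627, 279937, 5764801, 134217727

[0] 11 ≡ 2^(2 + 1) + 2 + 1 (base 2). Lift 3: 85. −1: 84.
[1] 84 ≡ 3^(3 + 1) + 3 (base 3). Lift 4: 1028. −1: 1027.
[2] 1027 ≡ 4^(4 + 1) + 3 (base 4). Lift 5: 15628. −1: 15627.
[3] 15627 ≡ 5^(5 + 1) + 2 (base 5). Lift 6: 279938. −1: 279937.
[4] 279937 ≡ 6^(6 + 1) + 1 (base 6). Lift 7: 5764802. −1: 5764801.
[5] 5764801 ≡ 7^(7 + 1) (base 7). Lift 8: 134217728. −1: 134217727.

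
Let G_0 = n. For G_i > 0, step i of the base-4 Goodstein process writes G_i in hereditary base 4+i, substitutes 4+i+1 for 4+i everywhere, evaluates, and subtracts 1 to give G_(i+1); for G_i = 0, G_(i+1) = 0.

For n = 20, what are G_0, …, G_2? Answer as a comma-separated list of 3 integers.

20, 29, 39

G_0 = 20. HB_4(20) = 4^2 + 4. Bump = 30. G_1 = 29.
G_1 = 29. HB_5(29) = 5^2 + 4. Bump = 40. G_2 = 39.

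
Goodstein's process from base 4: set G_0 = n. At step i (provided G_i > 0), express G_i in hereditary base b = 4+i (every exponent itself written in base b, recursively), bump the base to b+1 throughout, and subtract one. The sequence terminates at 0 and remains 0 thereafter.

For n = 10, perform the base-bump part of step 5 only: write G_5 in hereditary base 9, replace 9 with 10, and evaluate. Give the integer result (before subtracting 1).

(0) 10|_4 = 2·4 + 2 ↦ 2·5 + 2|_5 = 12 ⇒ 11
(1) 11|_5 = 2·5 + 1 ↦ 2·6 + 1|_6 = 13 ⇒ 12
(2) 12|_6 = 2·6 ↦ 2·7|_7 = 14 ⇒ 13
(3) 13|_7 = 7 + 6 ↦ 8 + 6|_8 = 14 ⇒ 13
(4) 13|_8 = 8 + 5 ↦ 9 + 5|_9 = 14 ⇒ 13
(5) 13|_9 = 9 + 4 ↦ 10 + 4|_10 = 14 ⇒ 13

14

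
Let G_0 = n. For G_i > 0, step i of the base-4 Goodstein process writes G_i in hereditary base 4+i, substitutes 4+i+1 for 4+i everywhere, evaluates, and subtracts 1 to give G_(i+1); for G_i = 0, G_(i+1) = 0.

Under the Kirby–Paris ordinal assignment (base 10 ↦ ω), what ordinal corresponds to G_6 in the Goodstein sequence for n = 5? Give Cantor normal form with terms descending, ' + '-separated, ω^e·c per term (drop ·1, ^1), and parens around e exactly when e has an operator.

i=0: 5 = 4 + 1 (b=4); 4→5: 5 + 1 = 6; 6−1 = 5
i=1: 5 = 5 (b=5); 5→6: 6 = 6; 6−1 = 5
i=2: 5 = 5 (b=6); 6→7: 5 = 5; 5−1 = 4
i=3: 4 = 4 (b=7); 7→8: 4 = 4; 4−1 = 3
i=4: 3 = 3 (b=8); 8→9: 3 = 3; 3−1 = 2
i=5: 2 = 2 (b=9); 9→10: 2 = 2; 2−1 = 1
i=6: 1 = 1 (b=10); 10→11: 1 = 1; 1−1 = 0

1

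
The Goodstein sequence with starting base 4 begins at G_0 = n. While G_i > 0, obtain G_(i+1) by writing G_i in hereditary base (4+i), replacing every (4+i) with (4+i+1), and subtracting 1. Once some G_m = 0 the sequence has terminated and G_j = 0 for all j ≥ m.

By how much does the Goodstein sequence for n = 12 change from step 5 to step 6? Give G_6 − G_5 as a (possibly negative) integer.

step 0: 12 = 3·4; sub 5 for 4: 3·5; = 15; G_1 = 15−1 = 14
step 1: 14 = 2·5 + 4; sub 6 for 5: 2·6 + 4; = 16; G_2 = 16−1 = 15
step 2: 15 = 2·6 + 3; sub 7 for 6: 2·7 + 3; = 17; G_3 = 17−1 = 16
step 3: 16 = 2·7 + 2; sub 8 for 7: 2·8 + 2; = 18; G_4 = 18−1 = 17
step 4: 17 = 2·8 + 1; sub 9 for 8: 2·9 + 1; = 19; G_5 = 19−1 = 18
step 5: 18 = 2·9; sub 10 for 9: 2·10; = 20; G_6 = 20−1 = 19

1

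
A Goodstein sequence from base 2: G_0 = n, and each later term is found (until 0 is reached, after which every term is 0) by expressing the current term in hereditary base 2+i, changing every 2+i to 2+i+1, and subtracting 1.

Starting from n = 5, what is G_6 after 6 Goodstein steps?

1751

base 2: 5 = 2^2 + 1; at 3: 3^3 + 1 = 28; next = 27
base 3: 27 = 3^3; at 4: 4^4 = 256; next = 255
base 4: 255 = 3·4^3 + 3·4^2 + 3·4 + 3; at 5: 3·5^3 + 3·5^2 + 3·5 + 3 = 468; next = 467
base 5: 467 = 3·5^3 + 3·5^2 + 3·5 + 2; at 6: 3·6^3 + 3·6^2 + 3·6 + 2 = 776; next = 775
base 6: 775 = 3·6^3 + 3·6^2 + 3·6 + 1; at 7: 3·7^3 + 3·7^2 + 3·7 + 1 = 1198; next = 1197
base 7: 1197 = 3·7^3 + 3·7^2 + 3·7; at 8: 3·8^3 + 3·8^2 + 3·8 = 1752; next = 1751
base 8: 1751 = 3·8^3 + 3·8^2 + 2·8 + 7; at 9: 3·9^3 + 3·9^2 + 2·9 + 7 = 2455; next = 2454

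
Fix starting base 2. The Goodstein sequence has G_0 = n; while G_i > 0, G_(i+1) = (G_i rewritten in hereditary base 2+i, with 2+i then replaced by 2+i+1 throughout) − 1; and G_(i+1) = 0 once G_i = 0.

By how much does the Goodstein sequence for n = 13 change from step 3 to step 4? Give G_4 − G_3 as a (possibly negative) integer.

base 2: 13 = 2^(2 + 1) + 2^2 + 1; at 3: 3^(3 + 1) + 3^3 + 1 = 109; next = 108
base 3: 108 = 3^(3 + 1) + 3^3; at 4: 4^(4 + 1) + 4^4 = 1280; next = 1279
base 4: 1279 = 4^(4 + 1) + 3·4^3 + 3·4^2 + 3·4 + 3; at 5: 5^(5 + 1) + 3·5^3 + 3·5^2 + 3·5 + 3 = 16093; next = 16092
base 5: 16092 = 5^(5 + 1) + 3·5^3 + 3·5^2 + 3·5 + 2; at 6: 6^(6 + 1) + 3·6^3 + 3·6^2 + 3·6 + 2 = 280712; next = 280711

264619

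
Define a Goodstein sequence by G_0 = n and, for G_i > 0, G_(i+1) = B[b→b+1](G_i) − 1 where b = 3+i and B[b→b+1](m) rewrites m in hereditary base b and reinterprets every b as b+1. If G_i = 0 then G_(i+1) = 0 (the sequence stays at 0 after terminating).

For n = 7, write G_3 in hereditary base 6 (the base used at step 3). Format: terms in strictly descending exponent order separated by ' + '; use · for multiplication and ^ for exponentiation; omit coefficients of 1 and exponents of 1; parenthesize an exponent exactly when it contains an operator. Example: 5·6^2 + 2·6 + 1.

6 + 3

i=0: 7 = 2·3 + 1 (b=3); 3→4: 2·4 + 1 = 9; 9−1 = 8
i=1: 8 = 2·4 (b=4); 4→5: 2·5 = 10; 10−1 = 9
i=2: 9 = 5 + 4 (b=5); 5→6: 6 + 4 = 10; 10−1 = 9
i=3: 9 = 6 + 3 (b=6); 6→7: 7 + 3 = 10; 10−1 = 9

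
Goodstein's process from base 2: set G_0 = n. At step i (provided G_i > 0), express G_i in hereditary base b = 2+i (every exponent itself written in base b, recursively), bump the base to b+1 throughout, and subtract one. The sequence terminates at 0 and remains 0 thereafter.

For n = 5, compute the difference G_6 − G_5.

5 —HB2→ 2^2 + 1 —bump→ 3^3 + 1 = 28 —(−1)→ 27
27 —HB3→ 3^3 —bump→ 4^4 = 256 —(−1)→ 255
255 —HB4→ 3·4^3 + 3·4^2 + 3·4 + 3 —bump→ 3·5^3 + 3·5^2 + 3·5 + 3 = 468 —(−1)→ 467
467 —HB5→ 3·5^3 + 3·5^2 + 3·5 + 2 —bump→ 3·6^3 + 3·6^2 + 3·6 + 2 = 776 —(−1)→ 775
775 —HB6→ 3·6^3 + 3·6^2 + 3·6 + 1 —bump→ 3·7^3 + 3·7^2 + 3·7 + 1 = 1198 —(−1)→ 1197
1197 —HB7→ 3·7^3 + 3·7^2 + 3·7 —bump→ 3·8^3 + 3·8^2 + 3·8 = 1752 —(−1)→ 1751

554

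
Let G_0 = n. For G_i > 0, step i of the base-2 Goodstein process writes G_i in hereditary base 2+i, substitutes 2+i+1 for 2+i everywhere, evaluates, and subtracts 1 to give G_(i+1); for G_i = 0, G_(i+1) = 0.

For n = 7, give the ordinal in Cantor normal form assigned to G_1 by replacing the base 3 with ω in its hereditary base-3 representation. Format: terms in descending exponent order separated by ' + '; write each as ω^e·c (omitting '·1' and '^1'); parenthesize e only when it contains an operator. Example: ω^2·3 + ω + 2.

[0] 7 ≡ 2^2 + 2 + 1 (base 2). Lift 3: 31. −1: 30.
[1] 30 ≡ 3^3 + 3 (base 3). Lift 4: 260. −1: 259.

ω^ω + ω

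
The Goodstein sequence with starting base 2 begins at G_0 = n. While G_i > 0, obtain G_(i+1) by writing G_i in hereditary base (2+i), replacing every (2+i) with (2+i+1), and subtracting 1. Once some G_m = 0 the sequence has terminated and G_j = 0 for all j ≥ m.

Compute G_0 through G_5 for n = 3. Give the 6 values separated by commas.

base 2: 3 = 2 + 1; at 3: 3 + 1 = 4; next = 3
base 3: 3 = 3; at 4: 4 = 4; next = 3
base 4: 3 = 3; at 5: 3 = 3; next = 2
base 5: 2 = 2; at 6: 2 = 2; next = 1
base 6: 1 = 1; at 7: 1 = 1; next = 0

3, 3, 3, 2, 1, 0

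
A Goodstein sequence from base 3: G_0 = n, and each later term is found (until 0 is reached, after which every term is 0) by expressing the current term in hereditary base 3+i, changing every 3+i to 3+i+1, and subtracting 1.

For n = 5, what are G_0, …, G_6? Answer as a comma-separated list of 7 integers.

[0] 5 ≡ 3 + 2 (base 3). Lift 4: 6. −1: 5.
[1] 5 ≡ 4 + 1 (base 4). Lift 5: 6. −1: 5.
[2] 5 ≡ 5 (base 5). Lift 6: 6. −1: 5.
[3] 5 ≡ 5 (base 6). Lift 7: 5. −1: 4.
[4] 4 ≡ 4 (base 7). Lift 8: 4. −1: 3.
[5] 3 ≡ 3 (base 8). Lift 9: 3. −1: 2.

5, 5, 5, 5, 4, 3, 2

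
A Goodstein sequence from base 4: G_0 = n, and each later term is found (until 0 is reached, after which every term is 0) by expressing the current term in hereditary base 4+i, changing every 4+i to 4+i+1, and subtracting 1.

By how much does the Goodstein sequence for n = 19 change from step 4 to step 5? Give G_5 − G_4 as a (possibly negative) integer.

6

base 4: 19 = 4^2 + 3; at 5: 5^2 + 3 = 28; next = 27
base 5: 27 = 5^2 + 2; at 6: 6^2 + 2 = 38; next = 37
base 6: 37 = 6^2 + 1; at 7: 7^2 + 1 = 50; next = 49
base 7: 49 = 7^2; at 8: 8^2 = 64; next = 63
base 8: 63 = 7·8 + 7; at 9: 7·9 + 7 = 70; next = 69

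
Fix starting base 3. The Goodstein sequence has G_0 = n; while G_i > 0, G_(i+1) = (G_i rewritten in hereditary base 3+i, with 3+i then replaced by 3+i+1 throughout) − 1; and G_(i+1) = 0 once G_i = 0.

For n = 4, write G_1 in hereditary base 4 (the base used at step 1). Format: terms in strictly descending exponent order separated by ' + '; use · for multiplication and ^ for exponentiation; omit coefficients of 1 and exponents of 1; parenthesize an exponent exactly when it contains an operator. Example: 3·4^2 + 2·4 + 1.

4

i=0: 4 = 3 + 1 (b=3); 3→4: 4 + 1 = 5; 5−1 = 4
i=1: 4 = 4 (b=4); 4→5: 5 = 5; 5−1 = 4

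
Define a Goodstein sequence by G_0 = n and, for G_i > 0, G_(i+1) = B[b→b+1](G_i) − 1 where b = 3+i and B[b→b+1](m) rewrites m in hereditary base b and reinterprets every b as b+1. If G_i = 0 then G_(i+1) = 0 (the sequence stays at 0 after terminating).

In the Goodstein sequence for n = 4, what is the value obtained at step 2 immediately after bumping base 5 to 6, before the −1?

4

step 0: 4 = 3 + 1; sub 4 for 3: 4 + 1; = 5; G_1 = 5−1 = 4
step 1: 4 = 4; sub 5 for 4: 5; = 5; G_2 = 5−1 = 4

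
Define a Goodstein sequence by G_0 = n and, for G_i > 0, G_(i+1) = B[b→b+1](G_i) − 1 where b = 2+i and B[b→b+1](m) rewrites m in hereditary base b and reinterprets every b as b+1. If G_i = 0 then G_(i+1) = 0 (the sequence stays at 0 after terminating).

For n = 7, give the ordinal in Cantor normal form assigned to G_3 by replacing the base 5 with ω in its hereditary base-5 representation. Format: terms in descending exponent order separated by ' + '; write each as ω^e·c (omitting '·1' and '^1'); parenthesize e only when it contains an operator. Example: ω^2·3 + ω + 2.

step 0: 7 = 2^2 + 2 + 1; sub 3 for 2: 3^3 + 3 + 1; = 31; G_1 = 31−1 = 30
step 1: 30 = 3^3 + 3; sub 4 for 3: 4^4 + 4; = 260; G_2 = 260−1 = 259
step 2: 259 = 4^4 + 3; sub 5 for 4: 5^5 + 3; = 3128; G_3 = 3128−1 = 3127
step 3: 3127 = 5^5 + 2; sub 6 for 5: 6^6 + 2; = 46658; G_4 = 46658−1 = 46657

ω^ω + 2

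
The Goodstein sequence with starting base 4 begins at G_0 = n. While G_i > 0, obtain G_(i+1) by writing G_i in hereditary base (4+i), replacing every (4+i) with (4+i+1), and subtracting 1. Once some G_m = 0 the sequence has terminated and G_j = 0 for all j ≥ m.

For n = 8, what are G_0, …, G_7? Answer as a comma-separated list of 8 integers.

base 4: 8 = 2·4; at 5: 2·5 = 10; next = 9
base 5: 9 = 5 + 4; at 6: 6 + 4 = 10; next = 9
base 6: 9 = 6 + 3; at 7: 7 + 3 = 10; next = 9
base 7: 9 = 7 + 2; at 8: 8 + 2 = 10; next = 9
base 8: 9 = 8 + 1; at 9: 9 + 1 = 10; next = 9
base 9: 9 = 9; at 10: 10 = 10; next = 9
base 10: 9 = 9; at 11: 9 = 9; next = 8

8, 9, 9, 9, 9, 9, 9, 8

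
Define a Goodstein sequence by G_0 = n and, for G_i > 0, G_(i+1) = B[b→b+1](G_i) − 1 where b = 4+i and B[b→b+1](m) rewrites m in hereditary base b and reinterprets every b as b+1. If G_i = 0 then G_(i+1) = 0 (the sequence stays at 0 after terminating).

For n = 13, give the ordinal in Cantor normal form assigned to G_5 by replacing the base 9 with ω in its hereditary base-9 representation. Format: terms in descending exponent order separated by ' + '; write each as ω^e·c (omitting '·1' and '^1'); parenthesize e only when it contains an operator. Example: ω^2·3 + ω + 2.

G_0 = 13. HB_4(13) = 3·4 + 1. Bump = 16. G_1 = 15.
G_1 = 15. HB_5(15) = 3·5. Bump = 18. G_2 = 17.
G_2 = 17. HB_6(17) = 2·6 + 5. Bump = 19. G_3 = 18.
G_3 = 18. HB_7(18) = 2·7 + 4. Bump = 20. G_4 = 19.
G_4 = 19. HB_8(19) = 2·8 + 3. Bump = 21. G_5 = 20.
G_5 = 20. HB_9(20) = 2·9 + 2. Bump = 22. G_6 = 21.

ω·2 + 2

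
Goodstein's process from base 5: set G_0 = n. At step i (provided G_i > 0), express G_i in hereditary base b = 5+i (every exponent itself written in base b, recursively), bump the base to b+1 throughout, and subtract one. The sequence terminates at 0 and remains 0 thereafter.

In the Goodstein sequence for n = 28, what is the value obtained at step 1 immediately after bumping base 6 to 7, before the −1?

51

base 5: 28 = 5^2 + 3; at 6: 6^2 + 3 = 39; next = 38
base 6: 38 = 6^2 + 2; at 7: 7^2 + 2 = 51; next = 50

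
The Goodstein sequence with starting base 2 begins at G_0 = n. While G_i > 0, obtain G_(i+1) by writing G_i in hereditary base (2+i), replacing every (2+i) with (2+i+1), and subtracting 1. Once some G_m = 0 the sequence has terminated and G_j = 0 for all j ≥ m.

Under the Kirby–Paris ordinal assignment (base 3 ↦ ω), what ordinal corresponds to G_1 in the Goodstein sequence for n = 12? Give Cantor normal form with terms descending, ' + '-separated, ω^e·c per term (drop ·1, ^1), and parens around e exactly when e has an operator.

ω^(ω + 1) + ω^2·2 + ω·2 + 2

G_0=12  [base 2] 2^(2 + 1) + 2^2  →[2↦3]→  3^(3 + 1) + 3^3 = 108  −1 ⇒ G_1=107
G_1=107  [base 3] 3^(3 + 1) + 2·3^2 + 2·3 + 2  →[3↦4]→  4^(4 + 1) + 2·4^2 + 2·4 + 2 = 1066  −1 ⇒ G_2=1065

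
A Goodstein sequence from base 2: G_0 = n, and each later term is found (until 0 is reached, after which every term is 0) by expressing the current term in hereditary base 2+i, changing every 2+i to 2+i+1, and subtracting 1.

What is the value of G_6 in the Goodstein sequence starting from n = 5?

1751

5 —HB2→ 2^2 + 1 —bump→ 3^3 + 1 = 28 —(−1)→ 27
27 —HB3→ 3^3 —bump→ 4^4 = 256 —(−1)→ 255
255 —HB4→ 3·4^3 + 3·4^2 + 3·4 + 3 —bump→ 3·5^3 + 3·5^2 + 3·5 + 3 = 468 —(−1)→ 467
467 —HB5→ 3·5^3 + 3·5^2 + 3·5 + 2 —bump→ 3·6^3 + 3·6^2 + 3·6 + 2 = 776 —(−1)→ 775
775 —HB6→ 3·6^3 + 3·6^2 + 3·6 + 1 —bump→ 3·7^3 + 3·7^2 + 3·7 + 1 = 1198 —(−1)→ 1197
1197 —HB7→ 3·7^3 + 3·7^2 + 3·7 —bump→ 3·8^3 + 3·8^2 + 3·8 = 1752 —(−1)→ 1751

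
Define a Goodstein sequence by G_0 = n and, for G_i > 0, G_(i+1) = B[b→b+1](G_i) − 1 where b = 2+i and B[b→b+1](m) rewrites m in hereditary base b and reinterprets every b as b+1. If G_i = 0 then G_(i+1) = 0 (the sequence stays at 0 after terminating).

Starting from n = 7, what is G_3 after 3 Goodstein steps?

(0) 7|_2 = 2^2 + 2 + 1 ↦ 3^3 + 3 + 1|_3 = 31 ⇒ 30
(1) 30|_3 = 3^3 + 3 ↦ 4^4 + 4|_4 = 260 ⇒ 259
(2) 259|_4 = 4^4 + 3 ↦ 5^5 + 3|_5 = 3128 ⇒ 3127
(3) 3127|_5 = 5^5 + 2 ↦ 6^6 + 2|_6 = 46658 ⇒ 46657

3127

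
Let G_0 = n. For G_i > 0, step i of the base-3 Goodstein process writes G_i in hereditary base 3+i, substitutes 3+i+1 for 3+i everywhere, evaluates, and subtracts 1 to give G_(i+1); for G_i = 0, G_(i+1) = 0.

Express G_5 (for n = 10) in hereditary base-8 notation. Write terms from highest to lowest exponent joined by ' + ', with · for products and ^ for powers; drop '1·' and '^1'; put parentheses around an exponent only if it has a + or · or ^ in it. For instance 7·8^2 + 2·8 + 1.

G_0 = 10. HB_3(10) = 3^2 + 1. Bump = 17. G_1 = 16.
G_1 = 16. HB_4(16) = 4^2. Bump = 25. G_2 = 24.
G_2 = 24. HB_5(24) = 4·5 + 4. Bump = 28. G_3 = 27.
G_3 = 27. HB_6(27) = 4·6 + 3. Bump = 31. G_4 = 30.
G_4 = 30. HB_7(30) = 4·7 + 2. Bump = 34. G_5 = 33.
G_5 = 33. HB_8(33) = 4·8 + 1. Bump = 37. G_6 = 36.

4·8 + 1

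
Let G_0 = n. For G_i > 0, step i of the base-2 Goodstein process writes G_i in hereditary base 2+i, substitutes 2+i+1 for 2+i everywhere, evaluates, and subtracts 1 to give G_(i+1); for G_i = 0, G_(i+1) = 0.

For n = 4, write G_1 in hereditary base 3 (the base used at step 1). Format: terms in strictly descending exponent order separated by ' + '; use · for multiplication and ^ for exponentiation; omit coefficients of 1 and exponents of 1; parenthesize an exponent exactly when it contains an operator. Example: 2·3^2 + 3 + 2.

base 2: 4 = 2^2; at 3: 3^3 = 27; next = 26
base 3: 26 = 2·3^2 + 2·3 + 2; at 4: 2·4^2 + 2·4 + 2 = 42; next = 41

2·3^2 + 2·3 + 2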